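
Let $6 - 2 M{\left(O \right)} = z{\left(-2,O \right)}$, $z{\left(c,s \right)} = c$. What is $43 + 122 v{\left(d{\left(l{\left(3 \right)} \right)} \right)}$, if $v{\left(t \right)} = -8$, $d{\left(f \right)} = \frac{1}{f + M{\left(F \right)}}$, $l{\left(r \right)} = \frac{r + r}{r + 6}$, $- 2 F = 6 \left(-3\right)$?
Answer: $-933$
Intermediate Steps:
$F = 9$ ($F = - \frac{6 \left(-3\right)}{2} = \left(- \frac{1}{2}\right) \left(-18\right) = 9$)
$M{\left(O \right)} = 4$ ($M{\left(O \right)} = 3 - -1 = 3 + 1 = 4$)
$l{\left(r \right)} = \frac{2 r}{6 + r}$
$d{\left(f \right)} = \frac{1}{4 + f}$ ($d{\left(f \right)} = \frac{1}{f + 4} = \frac{1}{4 + f}$)
$43 + 122 v{\left(d{\left(l{\left(3 \right)} \right)} \right)} = 43 + 122 \left(-8\right) = 43 - 976 = -933$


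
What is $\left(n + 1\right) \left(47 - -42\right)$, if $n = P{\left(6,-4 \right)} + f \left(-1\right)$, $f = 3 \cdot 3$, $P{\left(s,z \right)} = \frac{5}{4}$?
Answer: $- \frac{2403}{4} \approx -600.75$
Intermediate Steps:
$P{\left(s,z \right)} = \frac{5}{4}$ ($P{\left(s,z \right)} = 5 \cdot \frac{1}{4} = \frac{5}{4}$)
$f = 9$
$n = - \frac{31}{4}$ ($n = \frac{5}{4} + 9 \left(-1\right) = \frac{5}{4} - 9 = - \frac{31}{4} \approx -7.75$)
$\left(n + 1\right) \left(47 - -42\right) = \left(- \frac{31}{4} + 1\right) \left(47 - -42\right) = - \frac{27 \left(47 + 42\right)}{4} = \left(- \frac{27}{4}\right) 89 = - \frac{2403}{4}$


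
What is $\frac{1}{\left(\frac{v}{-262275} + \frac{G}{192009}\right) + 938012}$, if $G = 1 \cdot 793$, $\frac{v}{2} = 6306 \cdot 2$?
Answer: $\frac{16786386825}{15745830733408253} \approx 1.0661 \cdot 10^{-6}$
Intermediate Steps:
$v = 25224$ ($v = 2 \cdot 6306 \cdot 2 = 2 \cdot 12612 = 25224$)
$G = 793$
$\frac{1}{\left(\frac{v}{-262275} + \frac{G}{192009}\right) + 938012} = \frac{1}{\left(\frac{25224}{-262275} + \frac{793}{192009}\right) + 938012} = \frac{1}{\left(25224 \left(- \frac{1}{262275}\right) + 793 \cdot \frac{1}{192009}\right) + 938012} = \frac{1}{\left(- \frac{8408}{87425} + \frac{793}{192009}\right) + 938012} = \frac{1}{- \frac{1545083647}{16786386825} + 938012} = \frac{1}{\frac{15745830733408253}{16786386825}} = \frac{16786386825}{15745830733408253}$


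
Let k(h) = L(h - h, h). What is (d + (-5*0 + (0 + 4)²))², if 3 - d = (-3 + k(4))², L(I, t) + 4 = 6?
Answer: 324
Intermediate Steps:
L(I, t) = 2 (L(I, t) = -4 + 6 = 2)
k(h) = 2
d = 2 (d = 3 - (-3 + 2)² = 3 - 1*(-1)² = 3 - 1*1 = 3 - 1 = 2)
(d + (-5*0 + (0 + 4)²))² = (2 + (-5*0 + (0 + 4)²))² = (2 + (0 + 4²))² = (2 + (0 + 16))² = (2 + 16)² = 18² = 324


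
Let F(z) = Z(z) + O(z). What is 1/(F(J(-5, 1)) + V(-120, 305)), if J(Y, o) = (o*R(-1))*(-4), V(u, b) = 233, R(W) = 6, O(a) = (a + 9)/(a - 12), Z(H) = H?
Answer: 12/2513 ≈ 0.0047752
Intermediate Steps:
O(a) = (9 + a)/(-12 + a)
J(Y, o) = -24*o (J(Y, o) = (o*6)*(-4) = (6*o)*(-4) = -24*o)
F(z) = z + (9 + z)/(-12 + z)
1/(F(J(-5, 1)) + V(-120, 305)) = 1/((9 - 24*1 + (-24*1)*(-12 - 24*1))/(-12 - 24*1) + 233) = 1/((9 - 24 - 24*(-12 - 24))/(-12 - 24) + 233) = 1/((9 - 24 - 24*(-36))/(-36) + 233) = 1/(-(9 - 24 + 864)/36 + 233) = 1/(-1/36*849 + 233) = 1/(-283/12 + 233) = 1/(2513/12) = 12/2513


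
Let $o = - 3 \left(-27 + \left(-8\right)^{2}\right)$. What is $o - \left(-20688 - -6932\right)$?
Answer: $13645$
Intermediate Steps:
$o = -111$ ($o = - 3 \left(-27 + 64\right) = \left(-3\right) 37 = -111$)
$o - \left(-20688 - -6932\right) = -111 - \left(-20688 - -6932\right) = -111 - \left(-20688 + 6932\right) = -111 - -13756 = -111 + 13756 = 13645$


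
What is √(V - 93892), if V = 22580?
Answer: 4*I*√4457 ≈ 267.04*I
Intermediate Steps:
√(V - 93892) = √(22580 - 93892) = √(-71312) = 4*I*√4457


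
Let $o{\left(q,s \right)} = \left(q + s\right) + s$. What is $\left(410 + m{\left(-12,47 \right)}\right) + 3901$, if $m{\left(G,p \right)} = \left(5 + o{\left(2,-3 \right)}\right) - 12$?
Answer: $4300$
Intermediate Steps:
$o{\left(q,s \right)} = q + 2 s$
$m{\left(G,p \right)} = -11$ ($m{\left(G,p \right)} = \left(5 + \left(2 + 2 \left(-3\right)\right)\right) - 12 = \left(5 + \left(2 - 6\right)\right) - 12 = \left(5 - 4\right) - 12 = 1 - 12 = -11$)
$\left(410 + m{\left(-12,47 \right)}\right) + 3901 = \left(410 - 11\right) + 3901 = 399 + 3901 = 4300$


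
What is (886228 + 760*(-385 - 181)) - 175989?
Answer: 280079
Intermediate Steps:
(886228 + 760*(-385 - 181)) - 175989 = (886228 + 760*(-566)) - 175989 = (886228 - 430160) - 175989 = 456068 - 175989 = 280079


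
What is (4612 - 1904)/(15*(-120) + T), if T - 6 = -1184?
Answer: -1354/1489 ≈ -0.90934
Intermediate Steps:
T = -1178 (T = 6 - 1184 = -1178)
(4612 - 1904)/(15*(-120) + T) = (4612 - 1904)/(15*(-120) - 1178) = 2708/(-1800 - 1178) = 2708/(-2978) = 2708*(-1/2978) = -1354/1489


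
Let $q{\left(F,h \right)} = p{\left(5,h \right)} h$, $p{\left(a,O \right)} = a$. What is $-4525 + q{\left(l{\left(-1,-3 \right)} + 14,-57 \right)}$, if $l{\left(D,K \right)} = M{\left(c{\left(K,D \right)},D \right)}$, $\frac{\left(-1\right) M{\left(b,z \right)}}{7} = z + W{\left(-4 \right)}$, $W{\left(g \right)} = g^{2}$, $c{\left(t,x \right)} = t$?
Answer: $-4810$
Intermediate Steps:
$M{\left(b,z \right)} = -112 - 7 z$ ($M{\left(b,z \right)} = - 7 \left(z + \left(-4\right)^{2}\right) = - 7 \left(z + 16\right) = - 7 \left(16 + z\right) = -112 - 7 z$)
$l{\left(D,K \right)} = -112 - 7 D$
$q{\left(F,h \right)} = 5 h$
$-4525 + q{\left(l{\left(-1,-3 \right)} + 14,-57 \right)} = -4525 + 5 \left(-57\right) = -4525 - 285 = -4810$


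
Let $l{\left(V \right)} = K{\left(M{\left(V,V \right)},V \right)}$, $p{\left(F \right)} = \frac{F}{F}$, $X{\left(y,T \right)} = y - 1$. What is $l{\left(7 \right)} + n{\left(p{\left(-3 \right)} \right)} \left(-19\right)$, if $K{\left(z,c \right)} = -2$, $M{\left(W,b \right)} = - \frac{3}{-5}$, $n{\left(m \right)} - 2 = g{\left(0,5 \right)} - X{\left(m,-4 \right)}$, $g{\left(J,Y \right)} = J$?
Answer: $-40$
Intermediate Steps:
$X{\left(y,T \right)} = -1 + y$
$p{\left(F \right)} = 1$
$n{\left(m \right)} = 3 - m$ ($n{\left(m \right)} = 2 + \left(0 - \left(-1 + m\right)\right) = 2 - \left(-1 + m\right) = 3 - m$)
$M{\left(W,b \right)} = \frac{3}{5}$ ($M{\left(W,b \right)} = \left(-3\right) \left(- \frac{1}{5}\right) = \frac{3}{5}$)
$l{\left(V \right)} = -2$
$l{\left(7 \right)} + n{\left(p{\left(-3 \right)} \right)} \left(-19\right) = -2 + \left(3 - 1\right) \left(-19\right) = -2 + 2 \left(-19\right) = -2 - 38 = -40$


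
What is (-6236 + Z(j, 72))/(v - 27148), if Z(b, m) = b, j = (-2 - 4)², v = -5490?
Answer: 3100/16319 ≈ 0.18996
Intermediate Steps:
j = 36 (j = (-6)² = 36)
(-6236 + Z(j, 72))/(v - 27148) = (-6236 + 36)/(-5490 - 27148) = -6200/(-32638) = -6200*(-1/32638) = 3100/16319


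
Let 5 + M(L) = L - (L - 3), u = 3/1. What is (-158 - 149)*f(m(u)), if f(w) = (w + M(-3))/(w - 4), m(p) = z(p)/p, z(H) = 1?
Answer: -1535/11 ≈ -139.55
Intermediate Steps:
u = 3 (u = 3*1 = 3)
M(L) = -2 (M(L) = -5 + (L - (L - 3)) = -5 + (L - (-3 + L)) = -5 + (L + (3 - L)) = -5 + 3 = -2)
m(p) = 1/p
f(w) = (-2 + w)/(-4 + w) (f(w) = (w - 2)/(w - 4) = (-2 + w)/(-4 + w))
(-158 - 149)*f(m(u)) = (-158 - 149)*((-2 + 1/3)/(-4 + 1/3)) = -307*(-2 + ⅓)/(-4 + ⅓) = -307*(-5)/((-11/3)*3) = -(-921)*(-5)/(11*3) = -307*5/11 = -1535/11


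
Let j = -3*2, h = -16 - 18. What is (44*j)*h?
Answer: 8976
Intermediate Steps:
h = -34
j = -6
(44*j)*h = (44*(-6))*(-34) = -264*(-34) = 8976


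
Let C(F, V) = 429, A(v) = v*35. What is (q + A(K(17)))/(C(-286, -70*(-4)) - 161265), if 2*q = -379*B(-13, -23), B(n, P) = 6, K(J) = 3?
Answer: 86/13403 ≈ 0.0064165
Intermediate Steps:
A(v) = 35*v
q = -1137 (q = (-379*6)/2 = (1/2)*(-2274) = -1137)
(q + A(K(17)))/(C(-286, -70*(-4)) - 161265) = (-1137 + 35*3)/(429 - 161265) = (-1137 + 105)/(-160836) = -1032*(-1/160836) = 86/13403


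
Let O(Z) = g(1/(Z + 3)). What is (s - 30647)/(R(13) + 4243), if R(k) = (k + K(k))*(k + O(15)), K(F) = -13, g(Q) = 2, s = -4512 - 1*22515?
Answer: -57674/4243 ≈ -13.593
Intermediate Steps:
s = -27027 (s = -4512 - 22515 = -27027)
O(Z) = 2
R(k) = (-13 + k)*(2 + k) (R(k) = (k - 13)*(k + 2) = (-13 + k)*(2 + k))
(s - 30647)/(R(13) + 4243) = (-27027 - 30647)/((-26 + 13² - 11*13) + 4243) = -57674/((-26 + 169 - 143) + 4243) = -57674/(0 + 4243) = -57674/4243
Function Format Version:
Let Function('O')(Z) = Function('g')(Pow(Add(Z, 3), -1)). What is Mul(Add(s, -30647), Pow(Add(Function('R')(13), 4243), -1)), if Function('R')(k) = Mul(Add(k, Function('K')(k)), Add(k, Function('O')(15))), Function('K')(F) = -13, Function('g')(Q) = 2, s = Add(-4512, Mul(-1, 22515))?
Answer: Rational(-57674, 4243) ≈ -13.593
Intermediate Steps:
s = -27027 (s = Add(-4512, -22515) = -27027)
Function('O')(Z) = 2
Function('R')(k) = Mul(Add(-13, k), Add(2, k)) (Function('R')(k) = Mul(Add(k, -13), Add(k, 2)) = Mul(Add(-13, k), Add(2, k)))
Mul(Add(s, -30647), Pow(Add(Function('R')(13), 4243), -1)) = Mul(Add(-27027, -30647), Pow(Add(Add(-26, Pow(13, 2), Mul(-11, 13)), 4243), -1)) = Mul(-57674, Pow(Add(Add(-26, 169, -143), 4243), -1)) = Mul(-57674, Pow(Add(0, 4243), -1)) = Mul(-57674, Pow(4243, -1)) = Mul(-57674, Rational(1, 4243)) = Rational(-57674, 4243)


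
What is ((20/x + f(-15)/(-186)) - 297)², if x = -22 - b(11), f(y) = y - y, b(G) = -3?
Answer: 32069569/361 ≈ 88835.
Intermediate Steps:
f(y) = 0
x = -19 (x = -22 - 1*(-3) = -22 + 3 = -19)
((20/x + f(-15)/(-186)) - 297)² = ((20/(-19) + 0/(-186)) - 297)² = ((20*(-1/19) + 0*(-1/186)) - 297)² = ((-20/19 + 0) - 297)² = (-20/19 - 297)² = (-5663/19)² = 32069569/361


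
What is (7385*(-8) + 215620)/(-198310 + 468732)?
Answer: 78270/135211 ≈ 0.57887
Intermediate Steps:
(7385*(-8) + 215620)/(-198310 + 468732) = (-59080 + 215620)/270422 = 156540*(1/270422) = 78270/135211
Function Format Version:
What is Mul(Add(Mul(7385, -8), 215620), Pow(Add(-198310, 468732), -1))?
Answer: Rational(78270, 135211) ≈ 0.57887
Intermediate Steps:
Mul(Add(Mul(7385, -8), 215620), Pow(Add(-198310, 468732), -1)) = Mul(Add(-59080, 215620), Pow(270422, -1)) = Mul(156540, Rational(1, 270422)) = Rational(78270, 135211)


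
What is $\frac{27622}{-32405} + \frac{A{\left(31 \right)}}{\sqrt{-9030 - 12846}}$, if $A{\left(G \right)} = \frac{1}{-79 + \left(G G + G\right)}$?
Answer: $- \frac{27622}{32405} - \frac{i \sqrt{5469}}{9986394} \approx -0.8524 - 7.4053 \cdot 10^{-6} i$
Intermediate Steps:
$A{\left(G \right)} = \frac{1}{-79 + G + G^{2}}$ ($A{\left(G \right)} = \frac{1}{-79 + \left(G^{2} + G\right)} = \frac{1}{-79 + \left(G + G^{2}\right)} = \frac{1}{-79 + G + G^{2}}$)
$\frac{27622}{-32405} + \frac{A{\left(31 \right)}}{\sqrt{-9030 - 12846}} = \frac{27622}{-32405} + \frac{1}{\left(-79 + 31 + 31^{2}\right) \sqrt{-9030 - 12846}} = 27622 \left(- \frac{1}{32405}\right) + \frac{1}{\left(-79 + 31 + 961\right) \sqrt{-21876}} = - \frac{27622}{32405} + \frac{1}{913 \cdot 2 i \sqrt{5469}} = - \frac{27622}{32405} + \frac{\left(- \frac{1}{10938}\right) i \sqrt{5469}}{913} = - \frac{27622}{32405} - \frac{i \sqrt{5469}}{9986394}$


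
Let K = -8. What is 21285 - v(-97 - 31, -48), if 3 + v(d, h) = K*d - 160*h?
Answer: 12584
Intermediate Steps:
v(d, h) = -3 - 160*h - 8*d (v(d, h) = -3 + (-8*d - 160*h) = -3 + (-160*h - 8*d) = -3 - 160*h - 8*d)
21285 - v(-97 - 31, -48) = 21285 - (-3 - 160*(-48) - 8*(-97 - 31)) = 21285 - (-3 + 7680 - 8*(-128)) = 21285 - (-3 + 7680 + 1024) = 21285 - 1*8701 = 21285 - 8701 = 12584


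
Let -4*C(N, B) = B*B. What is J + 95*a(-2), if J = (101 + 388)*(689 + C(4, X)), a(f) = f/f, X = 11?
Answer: 1288895/4 ≈ 3.2222e+5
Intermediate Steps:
C(N, B) = -B²/4 (C(N, B) = -B*B/4 = -B²/4)
a(f) = 1
J = 1288515/4 (J = (101 + 388)*(689 - ¼*11²) = 489*(689 - ¼*121) = 489*(689 - 121/4) = 489*(2635/4) = 1288515/4 ≈ 3.2213e+5)
J + 95*a(-2) = 1288515/4 + 95*1 = 1288515/4 + 95 = 1288895/4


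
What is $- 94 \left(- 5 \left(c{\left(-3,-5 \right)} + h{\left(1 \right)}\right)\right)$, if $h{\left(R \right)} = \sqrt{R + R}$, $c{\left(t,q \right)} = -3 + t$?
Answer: $-2820 + 470 \sqrt{2} \approx -2155.3$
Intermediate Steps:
$h{\left(R \right)} = \sqrt{2} \sqrt{R}$ ($h{\left(R \right)} = \sqrt{2 R} = \sqrt{2} \sqrt{R}$)
$- 94 \left(- 5 \left(c{\left(-3,-5 \right)} + h{\left(1 \right)}\right)\right) = - 94 \left(- 5 \left(\left(-3 - 3\right) + \sqrt{2} \sqrt{1}\right)\right) = - 94 \left(- 5 \left(-6 + \sqrt{2} \cdot 1\right)\right) = - 94 \left(- 5 \left(-6 + \sqrt{2}\right)\right) = - 94 \left(30 - 5 \sqrt{2}\right) = -2820 + 470 \sqrt{2}$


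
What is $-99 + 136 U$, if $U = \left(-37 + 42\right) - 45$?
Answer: $-5539$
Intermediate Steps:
$U = -40$ ($U = 5 - 45 = -40$)
$-99 + 136 U = -99 + 136 \left(-40\right) = -99 - 5440 = -5539$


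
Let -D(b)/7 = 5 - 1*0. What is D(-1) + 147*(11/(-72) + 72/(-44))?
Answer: -78673/264 ≈ -298.00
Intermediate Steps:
D(b) = -35 (D(b) = -7*(5 - 1*0) = -7*(5 + 0) = -7*5 = -35)
D(-1) + 147*(11/(-72) + 72/(-44)) = -35 + 147*(11/(-72) + 72/(-44)) = -35 + 147*(11*(-1/72) + 72*(-1/44)) = -35 + 147*(-11/72 - 18/11) = -35 + 147*(-1417/792) = -35 - 69433/264 = -78673/264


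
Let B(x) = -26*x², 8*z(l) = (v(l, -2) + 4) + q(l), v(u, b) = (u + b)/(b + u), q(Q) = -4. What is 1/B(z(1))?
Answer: -32/13 ≈ -2.4615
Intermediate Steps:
v(u, b) = 1 (v(u, b) = (b + u)/(b + u) = 1)
z(l) = ⅛ (z(l) = ((1 + 4) - 4)/8 = (5 - 4)/8 = (⅛)*1 = ⅛)
1/B(z(1)) = 1/(-26*(⅛)²) = 1/(-26*1/64) = 1/(-13/32) = -32/13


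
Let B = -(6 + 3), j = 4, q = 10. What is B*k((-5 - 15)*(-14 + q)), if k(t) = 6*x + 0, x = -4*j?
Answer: 864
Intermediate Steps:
x = -16 (x = -4*4 = -16)
B = -9 (B = -1*9 = -9)
k(t) = -96 (k(t) = 6*(-16) + 0 = -96 + 0 = -96)
B*k((-5 - 15)*(-14 + q)) = -9*(-96) = 864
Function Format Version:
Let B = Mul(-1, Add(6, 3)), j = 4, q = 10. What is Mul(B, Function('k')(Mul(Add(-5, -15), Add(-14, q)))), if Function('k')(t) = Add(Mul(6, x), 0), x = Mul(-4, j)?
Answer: 864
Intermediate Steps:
x = -16 (x = Mul(-4, 4) = -16)
B = -9 (B = Mul(-1, 9) = -9)
Function('k')(t) = -96 (Function('k')(t) = Add(Mul(6, -16), 0) = Add(-96, 0) = -96)
Mul(B, Function('k')(Mul(Add(-5, -15), Add(-14, q)))) = Mul(-9, -96) = 864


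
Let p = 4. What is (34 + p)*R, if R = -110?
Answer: -4180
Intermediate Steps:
(34 + p)*R = (34 + 4)*(-110) = 38*(-110) = -4180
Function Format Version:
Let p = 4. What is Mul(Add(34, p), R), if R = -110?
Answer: -4180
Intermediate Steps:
Mul(Add(34, p), R) = Mul(Add(34, 4), -110) = Mul(38, -110) = -4180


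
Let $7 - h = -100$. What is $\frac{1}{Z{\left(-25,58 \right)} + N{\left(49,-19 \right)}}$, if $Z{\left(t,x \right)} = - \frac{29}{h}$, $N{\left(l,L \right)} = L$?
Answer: $- \frac{107}{2062} \approx -0.051891$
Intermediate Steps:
$h = 107$ ($h = 7 - -100 = 7 + 100 = 107$)
$Z{\left(t,x \right)} = - \frac{29}{107}$
$\frac{1}{Z{\left(-25,58 \right)} + N{\left(49,-19 \right)}} = \frac{1}{- \frac{29}{107} - 19} = \frac{1}{- \frac{2062}{107}} = - \frac{107}{2062}$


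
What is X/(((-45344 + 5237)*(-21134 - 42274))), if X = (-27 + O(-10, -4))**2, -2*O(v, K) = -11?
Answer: 1849/10172418624 ≈ 1.8177e-7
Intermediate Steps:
O(v, K) = 11/2 (O(v, K) = -1/2*(-11) = 11/2)
X = 1849/4 (X = (-27 + 11/2)**2 = (-43/2)**2 = 1849/4 ≈ 462.25)
X/(((-45344 + 5237)*(-21134 - 42274))) = 1849/(4*(((-45344 + 5237)*(-21134 - 42274)))) = 1849/(4*((-40107*(-63408)))) = (1849/4)/2543104656 = (1849/4)*(1/2543104656) = 1849/10172418624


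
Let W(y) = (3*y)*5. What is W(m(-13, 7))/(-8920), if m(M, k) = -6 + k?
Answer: -3/1784 ≈ -0.0016816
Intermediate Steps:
W(y) = 15*y
W(m(-13, 7))/(-8920) = (15*(-6 + 7))/(-8920) = (15*1)*(-1/8920) = 15*(-1/8920) = -3/1784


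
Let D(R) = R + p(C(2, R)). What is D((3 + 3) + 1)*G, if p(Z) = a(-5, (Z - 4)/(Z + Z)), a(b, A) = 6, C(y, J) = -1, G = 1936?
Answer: 25168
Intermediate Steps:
p(Z) = 6
D(R) = 6 + R (D(R) = R + 6 = 6 + R)
D((3 + 3) + 1)*G = (6 + ((3 + 3) + 1))*1936 = (6 + (6 + 1))*1936 = (6 + 7)*1936 = 13*1936 = 25168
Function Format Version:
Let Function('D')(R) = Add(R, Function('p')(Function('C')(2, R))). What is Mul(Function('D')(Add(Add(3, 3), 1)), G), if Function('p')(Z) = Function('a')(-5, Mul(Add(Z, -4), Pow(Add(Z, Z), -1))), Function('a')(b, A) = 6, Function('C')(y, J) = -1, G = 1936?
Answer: 25168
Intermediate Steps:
Function('p')(Z) = 6
Function('D')(R) = Add(6, R) (Function('D')(R) = Add(R, 6) = Add(6, R))
Mul(Function('D')(Add(Add(3, 3), 1)), G) = Mul(Add(6, Add(Add(3, 3), 1)), 1936) = Mul(Add(6, Add(6, 1)), 1936) = Mul(Add(6, 7), 1936) = Mul(13, 1936) = 25168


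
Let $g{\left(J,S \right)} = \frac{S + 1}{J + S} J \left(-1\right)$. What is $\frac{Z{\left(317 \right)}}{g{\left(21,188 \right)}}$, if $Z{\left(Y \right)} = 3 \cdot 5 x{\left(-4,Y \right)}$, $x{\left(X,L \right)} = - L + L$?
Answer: $0$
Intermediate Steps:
$g{\left(J,S \right)} = - \frac{J \left(1 + S\right)}{J + S}$ ($g{\left(J,S \right)} = \frac{1 + S}{J + S} J \left(-1\right) = \frac{J \left(1 + S\right)}{J + S} \left(-1\right) = - \frac{J \left(1 + S\right)}{J + S}$)
$x{\left(X,L \right)} = 0$
$Z{\left(Y \right)} = 0$ ($Z{\left(Y \right)} = 3 \cdot 5 \cdot 0 = 15 \cdot 0 = 0$)
$\frac{Z{\left(317 \right)}}{g{\left(21,188 \right)}} = \frac{0}{\left(-1\right) 21 \frac{1}{21 + 188} \left(1 + 188\right)} = \frac{0}{\left(-1\right) 21 \cdot \frac{1}{209} \cdot 189} = \frac{0}{- \frac{3969}{209}} = 0 \left(- \frac{209}{3969}\right) = 0$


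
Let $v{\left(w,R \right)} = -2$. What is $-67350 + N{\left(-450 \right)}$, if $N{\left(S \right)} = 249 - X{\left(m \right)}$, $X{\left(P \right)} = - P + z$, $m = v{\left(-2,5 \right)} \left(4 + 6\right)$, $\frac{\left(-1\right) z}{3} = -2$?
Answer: $-67127$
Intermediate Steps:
$z = 6$ ($z = \left(-3\right) \left(-2\right) = 6$)
$m = -20$ ($m = - 2 \left(4 + 6\right) = \left(-2\right) 10 = -20$)
$X{\left(P \right)} = 6 - P$ ($X{\left(P \right)} = - P + 6 = 6 - P$)
$N{\left(S \right)} = 223$ ($N{\left(S \right)} = 249 - \left(6 - -20\right) = 249 - \left(6 + 20\right) = 249 - 26 = 223$)
$-67350 + N{\left(-450 \right)} = -67350 + 223 = -67127$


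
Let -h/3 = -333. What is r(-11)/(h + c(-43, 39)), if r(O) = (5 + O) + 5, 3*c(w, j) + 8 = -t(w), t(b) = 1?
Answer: -1/996 ≈ -0.0010040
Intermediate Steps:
h = 999 (h = -3*(-333) = 999)
c(w, j) = -3 (c(w, j) = -8/3 + (-1*1)/3 = -8/3 + (⅓)*(-1) = -8/3 - ⅓ = -3)
r(O) = 10 + O
r(-11)/(h + c(-43, 39)) = (10 - 11)/(999 - 3) = -1/996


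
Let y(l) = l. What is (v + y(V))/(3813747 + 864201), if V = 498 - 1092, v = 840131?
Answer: 839537/4677948 ≈ 0.17947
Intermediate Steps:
V = -594
(v + y(V))/(3813747 + 864201) = (840131 - 594)/(3813747 + 864201) = 839537/4677948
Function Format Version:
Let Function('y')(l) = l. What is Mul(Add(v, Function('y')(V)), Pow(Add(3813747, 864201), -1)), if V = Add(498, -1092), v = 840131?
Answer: Rational(839537, 4677948) ≈ 0.17947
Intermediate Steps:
V = -594
Mul(Add(v, Function('y')(V)), Pow(Add(3813747, 864201), -1)) = Mul(Add(840131, -594), Pow(Add(3813747, 864201), -1)) = Mul(839537, Pow(4677948, -1)) = Mul(839537, Rational(1, 4677948)) = Rational(839537, 4677948)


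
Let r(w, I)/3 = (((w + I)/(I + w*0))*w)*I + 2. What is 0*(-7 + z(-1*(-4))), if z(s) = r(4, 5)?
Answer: 0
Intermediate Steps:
r(w, I) = 6 + 3*w*(I + w) (r(w, I) = 3*((((w + I)/(I + w*0))*w)*I + 2) = 3*((((I + w)/(I + 0))*w)*I + 2) = 3*((((I + w)/I)*w)*I + 2) = 3*((w*(I + w)/I)*I + 2) = 3*(w*(I + w) + 2) = 3*(2 + w*(I + w)) = 6 + 3*w*(I + w))
z(s) = 114 (z(s) = 6 + 3*4² + 3*5*4 = 6 + 3*16 + 60 = 6 + 48 + 60 = 114)
0*(-7 + z(-1*(-4))) = 0*(-7 + 114) = 0*107 = 0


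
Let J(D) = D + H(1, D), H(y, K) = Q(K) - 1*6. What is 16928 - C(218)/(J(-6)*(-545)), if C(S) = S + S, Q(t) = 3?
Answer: 761756/45 ≈ 16928.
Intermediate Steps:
H(y, K) = -3 (H(y, K) = 3 - 1*6 = 3 - 6 = -3)
C(S) = 2*S
J(D) = -3 + D (J(D) = D - 3 = -3 + D)
16928 - C(218)/(J(-6)*(-545)) = 16928 - 2*218/((-3 - 6)*(-545)) = 16928 - 436/((-9*(-545))) = 16928 - 436/4905 = 16928 - 1*4/45 = 16928 - 4/45 = 761756/45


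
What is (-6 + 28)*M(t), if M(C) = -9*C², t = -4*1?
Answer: -3168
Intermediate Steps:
t = -4
(-6 + 28)*M(t) = (-6 + 28)*(-9*(-4)²) = 22*(-9*16) = 22*(-144) = -3168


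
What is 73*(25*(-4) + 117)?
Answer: 1241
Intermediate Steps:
73*(25*(-4) + 117) = 73*(-100 + 117) = 73*17 = 1241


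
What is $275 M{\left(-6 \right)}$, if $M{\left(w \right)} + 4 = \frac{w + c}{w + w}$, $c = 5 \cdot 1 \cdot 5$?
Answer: $- \frac{18425}{12} \approx -1535.4$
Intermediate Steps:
$c = 25$ ($c = 5 \cdot 5 = 25$)
$M{\left(w \right)} = -4 + \frac{25 + w}{2 w}$ ($M{\left(w \right)} = -4 + \frac{w + 25}{w + w} = -4 + \frac{25 + w}{2 w}$)
$275 M{\left(-6 \right)} = 275 \frac{25 - -42}{2 \left(-6\right)} = 275 \cdot \frac{1}{2} \left(- \frac{1}{6}\right) \left(25 + 42\right) = 275 \cdot \frac{1}{2} \left(- \frac{1}{6}\right) 67 = 275 \left(- \frac{67}{12}\right) = - \frac{18425}{12}$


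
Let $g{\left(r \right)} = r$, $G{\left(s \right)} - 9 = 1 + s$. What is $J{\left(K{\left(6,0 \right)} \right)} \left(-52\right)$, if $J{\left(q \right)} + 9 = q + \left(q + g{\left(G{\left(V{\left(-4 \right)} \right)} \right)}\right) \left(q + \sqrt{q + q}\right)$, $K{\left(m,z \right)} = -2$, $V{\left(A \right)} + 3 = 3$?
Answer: $1404 - 832 i \approx 1404.0 - 832.0 i$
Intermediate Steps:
$V{\left(A \right)} = 0$ ($V{\left(A \right)} = -3 + 3 = 0$)
$G{\left(s \right)} = 10 + s$ ($G{\left(s \right)} = 9 + \left(1 + s\right) = 10 + s$)
$J{\left(q \right)} = -9 + q + \left(10 + q\right) \left(q + \sqrt{2} \sqrt{q}\right)$ ($J{\left(q \right)} = -9 + \left(q + \left(q + \left(10 + 0\right)\right) \left(q + \sqrt{q + q}\right)\right) = -9 + \left(q + \left(q + 10\right) \left(q + \sqrt{2 q}\right)\right) = -9 + \left(q + \left(10 + q\right) \left(q + \sqrt{2} \sqrt{q}\right)\right) = -9 + q + \left(10 + q\right) \left(q + \sqrt{2} \sqrt{q}\right)$)
$J{\left(K{\left(6,0 \right)} \right)} \left(-52\right) = \left(-9 + \left(-2\right)^{2} + 11 \left(-2\right) + \sqrt{2} \left(-2\right)^{\frac{3}{2}} + 10 \sqrt{2} \sqrt{-2}\right) \left(-52\right) = \left(-9 + 4 - 22 + \sqrt{2} \left(- 2 i \sqrt{2}\right) + 10 \sqrt{2} i \sqrt{2}\right) \left(-52\right) = \left(-9 + 4 - 22 - 4 i + 20 i\right) \left(-52\right) = \left(-27 + 16 i\right) \left(-52\right) = 1404 - 832 i$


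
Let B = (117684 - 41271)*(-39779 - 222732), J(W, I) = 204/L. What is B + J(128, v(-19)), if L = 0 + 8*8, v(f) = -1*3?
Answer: -320948048637/16 ≈ -2.0059e+10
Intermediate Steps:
v(f) = -3
L = 64 (L = 0 + 64 = 64)
J(W, I) = 51/16 (J(W, I) = 204/64 = 204*(1/64) = 51/16)
B = -20059253043 (B = 76413*(-262511) = -20059253043)
B + J(128, v(-19)) = -20059253043 + 51/16 = -320948048637/16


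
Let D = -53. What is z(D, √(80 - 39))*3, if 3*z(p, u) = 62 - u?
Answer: 62 - √41 ≈ 55.597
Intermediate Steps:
z(p, u) = 62/3 - u/3 (z(p, u) = (62 - u)/3 = 62/3 - u/3)
z(D, √(80 - 39))*3 = (62/3 - √(80 - 39)/3)*3 = (62/3 - √41/3)*3 = 62 - √41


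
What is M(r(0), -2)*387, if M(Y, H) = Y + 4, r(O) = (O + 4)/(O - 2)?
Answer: 774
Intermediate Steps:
r(O) = (4 + O)/(-2 + O)
M(Y, H) = 4 + Y
M(r(0), -2)*387 = (4 + (4 + 0)/(-2 + 0))*387 = (4 + 4/(-2))*387 = (4 - ½*4)*387 = (4 - 2)*387 = 2*387 = 774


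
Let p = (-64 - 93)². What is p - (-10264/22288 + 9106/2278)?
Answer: 78206314525/3173254 ≈ 24645.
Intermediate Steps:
p = 24649 (p = (-157)² = 24649)
p - (-10264/22288 + 9106/2278) = 24649 - (-10264/22288 + 9106/2278) = 24649 - (-10264*1/22288 + 9106*(1/2278)) = 24649 - (-1283/2786 + 4553/1139) = 24649 - 1*11223321/3173254 = 24649 - 11223321/3173254 = 78206314525/3173254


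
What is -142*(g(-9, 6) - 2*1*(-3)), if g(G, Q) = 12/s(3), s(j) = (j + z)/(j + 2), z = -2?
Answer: -9372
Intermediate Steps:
s(j) = (-2 + j)/(2 + j) (s(j) = (j - 2)/(j + 2) = (-2 + j)/(2 + j))
g(G, Q) = 60 (g(G, Q) = 12/(((-2 + 3)/(2 + 3))) = 12/((1/5)) = 12/(((1/5)*1)) = 12/(1/5) = 12*5 = 60)
-142*(g(-9, 6) - 2*1*(-3)) = -142*(60 - 2*1*(-3)) = -142*(60 - 2*(-3)) = -142*(60 + 6) = -142*66 = -9372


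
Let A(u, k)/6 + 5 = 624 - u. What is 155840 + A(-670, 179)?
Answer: 163574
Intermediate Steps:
A(u, k) = 3714 - 6*u (A(u, k) = -30 + 6*(624 - u) = -30 + (3744 - 6*u) = 3714 - 6*u)
155840 + A(-670, 179) = 155840 + (3714 - 6*(-670)) = 155840 + (3714 + 4020) = 155840 + 7734 = 163574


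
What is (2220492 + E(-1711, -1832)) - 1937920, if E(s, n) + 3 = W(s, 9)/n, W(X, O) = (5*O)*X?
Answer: 517743403/1832 ≈ 2.8261e+5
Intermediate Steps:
W(X, O) = 5*O*X
E(s, n) = -3 + 45*s/n (E(s, n) = -3 + (5*9*s)/n = -3 + (45*s)/n = -3 + 45*s/n)
(2220492 + E(-1711, -1832)) - 1937920 = (2220492 + (-3 + 45*(-1711)/(-1832))) - 1937920 = (2220492 + (-3 + 45*(-1711)*(-1/1832))) - 1937920 = (2220492 + (-3 + 76995/1832)) - 1937920 = (2220492 + 71499/1832) - 1937920 = 4068012843/1832 - 1937920 = 517743403/1832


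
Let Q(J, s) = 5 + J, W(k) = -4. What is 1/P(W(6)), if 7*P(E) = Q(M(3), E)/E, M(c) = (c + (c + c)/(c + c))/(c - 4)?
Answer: -28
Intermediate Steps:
M(c) = (1 + c)/(-4 + c) (M(c) = (c + (2*c)/((2*c)))/(-4 + c) = (c + (2*c)*(1/(2*c)))/(-4 + c) = (c + 1)/(-4 + c) = (1 + c)/(-4 + c))
P(E) = 1/(7*E) (P(E) = ((5 + (1 + 3)/(-4 + 3))/E)/7 = ((5 + 4/(-1))/E)/7 = ((5 - 1*4)/E)/7 = ((5 - 4)/E)/7 = (1/E)/7 = 1/(7*E))
1/P(W(6)) = 1/((⅐)/(-4)) = 1/((⅐)*(-¼)) = 1/(-1/28) = -28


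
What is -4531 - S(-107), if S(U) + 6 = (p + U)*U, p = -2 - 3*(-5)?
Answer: -14583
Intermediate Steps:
p = 13 (p = -2 + 15 = 13)
S(U) = -6 + U*(13 + U) (S(U) = -6 + (13 + U)*U = -6 + U*(13 + U))
-4531 - S(-107) = -4531 - (-6 + (-107)² + 13*(-107)) = -4531 - (-6 + 11449 - 1391) = -4531 - 1*10052 = -4531 - 10052 = -14583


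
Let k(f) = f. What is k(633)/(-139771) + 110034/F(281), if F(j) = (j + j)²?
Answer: 7589816481/22072915862 ≈ 0.34385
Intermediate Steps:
F(j) = 4*j² (F(j) = (2*j)² = 4*j²)
k(633)/(-139771) + 110034/F(281) = 633/(-139771) + 110034/((4*281²)) = 633*(-1/139771) + 110034/((4*78961)) = -633/139771 + 110034/315844 = -633/139771 + 110034*(1/315844) = -633/139771 + 55017/157922 = 7589816481/22072915862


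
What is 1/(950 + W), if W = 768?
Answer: 1/1718 ≈ 0.00058207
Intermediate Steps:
1/(950 + W) = 1/(950 + 768) = 1/1718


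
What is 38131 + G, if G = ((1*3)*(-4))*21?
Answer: 37879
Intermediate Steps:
G = -252 (G = (3*(-4))*21 = -12*21 = -252)
38131 + G = 38131 - 252 = 37879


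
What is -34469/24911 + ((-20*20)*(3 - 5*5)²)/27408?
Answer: -360468497/42672543 ≈ -8.4473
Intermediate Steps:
-34469/24911 + ((-20*20)*(3 - 5*5)²)/27408 = -34469*1/24911 - 400*(3 - 25)²*(1/27408) = -34469/24911 - 400*(-22)²*(1/27408) = -34469/24911 - 400*484*(1/27408) = -34469/24911 - 193600*1/27408 = -34469/24911 - 12100/1713 = -360468497/42672543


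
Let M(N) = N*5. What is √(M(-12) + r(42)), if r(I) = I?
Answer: 3*I*√2 ≈ 4.2426*I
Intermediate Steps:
M(N) = 5*N
√(M(-12) + r(42)) = √(5*(-12) + 42) = √(-60 + 42) = √(-18) = 3*I*√2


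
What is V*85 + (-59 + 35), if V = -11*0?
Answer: -24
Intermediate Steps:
V = 0
V*85 + (-59 + 35) = 0*85 + (-59 + 35) = 0 - 24 = -24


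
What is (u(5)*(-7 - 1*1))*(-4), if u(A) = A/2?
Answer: 80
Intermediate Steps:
u(A) = A/2 (u(A) = A*(1/2) = A/2)
(u(5)*(-7 - 1*1))*(-4) = (((1/2)*5)*(-7 - 1*1))*(-4) = (5*(-7 - 1)/2)*(-4) = ((5/2)*(-8))*(-4) = -20*(-4) = 80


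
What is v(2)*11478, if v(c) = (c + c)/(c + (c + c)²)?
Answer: 7652/3 ≈ 2550.7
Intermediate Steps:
v(c) = 2*c/(c + 4*c²) (v(c) = (2*c)/(c + (2*c)²) = (2*c)/(c + 4*c²) = 2*c/(c + 4*c²))
v(2)*11478 = (2/(1 + 4*2))*11478 = (2/(1 + 8))*11478 = (2/9)*11478 = 7652/3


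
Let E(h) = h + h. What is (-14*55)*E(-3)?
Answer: 4620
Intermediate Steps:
E(h) = 2*h
(-14*55)*E(-3) = (-14*55)*(2*(-3)) = -770*(-6) = 4620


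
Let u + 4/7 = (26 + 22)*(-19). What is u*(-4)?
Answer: 25552/7 ≈ 3650.3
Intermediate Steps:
u = -6388/7 (u = -4/7 + (26 + 22)*(-19) = -4/7 + 48*(-19) = -4/7 - 912 = -6388/7 ≈ -912.57)
u*(-4) = -6388/7*(-4) = 25552/7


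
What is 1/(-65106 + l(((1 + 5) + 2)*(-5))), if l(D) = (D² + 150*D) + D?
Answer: -1/69546 ≈ -1.4379e-5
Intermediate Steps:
l(D) = D² + 151*D
1/(-65106 + l(((1 + 5) + 2)*(-5))) = 1/(-65106 + (((1 + 5) + 2)*(-5))*(151 + ((1 + 5) + 2)*(-5))) = 1/(-65106 + ((6 + 2)*(-5))*(151 + (6 + 2)*(-5))) = 1/(-65106 + (8*(-5))*(151 + 8*(-5))) = 1/(-65106 - 40*(151 - 40)) = 1/(-65106 - 40*111) = 1/(-65106 - 4440) = 1/(-69546) = -1/69546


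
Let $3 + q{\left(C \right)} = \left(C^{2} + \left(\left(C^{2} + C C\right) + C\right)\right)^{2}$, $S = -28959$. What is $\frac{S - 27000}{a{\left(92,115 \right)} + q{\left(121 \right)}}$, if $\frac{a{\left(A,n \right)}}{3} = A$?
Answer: $- \frac{55959}{1939874209} \approx -2.8847 \cdot 10^{-5}$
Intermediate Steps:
$a{\left(A,n \right)} = 3 A$
$q{\left(C \right)} = -3 + \left(C + 3 C^{2}\right)^{2}$ ($q{\left(C \right)} = -3 + \left(C^{2} + \left(\left(C^{2} + C C\right) + C\right)\right)^{2} = -3 + \left(C^{2} + \left(\left(C^{2} + C^{2}\right) + C\right)\right)^{2} = -3 + \left(C^{2} + \left(2 C^{2} + C\right)\right)^{2} = -3 + \left(C^{2} + \left(C + 2 C^{2}\right)\right)^{2} = -3 + \left(C + 3 C^{2}\right)^{2}$)
$\frac{S - 27000}{a{\left(92,115 \right)} + q{\left(121 \right)}} = \frac{-28959 - 27000}{3 \cdot 92 - \left(3 - 121^{2} \left(1 + 3 \cdot 121\right)^{2}\right)} = - \frac{55959}{276 - \left(3 - 14641 \left(1 + 363\right)^{2}\right)} = - \frac{55959}{276 - \left(3 - 14641 \cdot 364^{2}\right)} = - \frac{55959}{276 + \left(-3 + 14641 \cdot 132496\right)} = - \frac{55959}{276 + \left(-3 + 1939873936\right)} = - \frac{55959}{276 + 1939873933} = - \frac{55959}{1939874209}$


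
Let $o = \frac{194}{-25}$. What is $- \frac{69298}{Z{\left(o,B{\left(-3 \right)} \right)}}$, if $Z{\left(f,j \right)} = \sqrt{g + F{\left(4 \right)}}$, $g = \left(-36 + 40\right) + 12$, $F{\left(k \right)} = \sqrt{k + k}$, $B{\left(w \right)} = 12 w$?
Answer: $- \frac{34649 \sqrt{2}}{\sqrt{8 + \sqrt{2}}} \approx -15970.0$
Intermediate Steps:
$F{\left(k \right)} = \sqrt{2} \sqrt{k}$ ($F{\left(k \right)} = \sqrt{2 k} = \sqrt{2} \sqrt{k}$)
$g = 16$ ($g = 4 + 12 = 16$)
$o = - \frac{194}{25}$ ($o = 194 \left(- \frac{1}{25}\right) = - \frac{194}{25} \approx -7.76$)
$Z{\left(f,j \right)} = \sqrt{16 + 2 \sqrt{2}}$ ($Z{\left(f,j \right)} = \sqrt{16 + \sqrt{2} \sqrt{4}} = \sqrt{16 + \sqrt{2} \cdot 2} = \sqrt{16 + 2 \sqrt{2}}$)
$- \frac{69298}{Z{\left(o,B{\left(-3 \right)} \right)}} = - \frac{69298}{\sqrt{16 + 2 \sqrt{2}}}$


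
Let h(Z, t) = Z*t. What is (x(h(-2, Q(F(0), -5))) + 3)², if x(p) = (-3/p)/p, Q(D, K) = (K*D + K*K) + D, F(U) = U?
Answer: 56205009/6250000 ≈ 8.9928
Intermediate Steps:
Q(D, K) = D + K² + D*K (Q(D, K) = (D*K + K²) + D = (K² + D*K) + D = D + K² + D*K)
x(p) = -3/p²
(x(h(-2, Q(F(0), -5))) + 3)² = (-3*1/(4*(0 + (-5)² + 0*(-5))²) + 3)² = (-3*1/(4*(0 + 25 + 0)²) + 3)² = (-3/(-2*25)² + 3)² = (-3/(-50)² + 3)² = (-3*1/2500 + 3)² = (-3/2500 + 3)² = (7497/2500)² = 56205009/6250000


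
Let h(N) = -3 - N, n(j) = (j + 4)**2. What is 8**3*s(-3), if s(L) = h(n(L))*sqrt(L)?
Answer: -2048*I*sqrt(3) ≈ -3547.2*I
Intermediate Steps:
n(j) = (4 + j)**2
s(L) = sqrt(L)*(-3 - (4 + L)**2) (s(L) = (-3 - (4 + L)**2)*sqrt(L) = sqrt(L)*(-3 - (4 + L)**2))
8**3*s(-3) = 8**3*(sqrt(-3)*(-3 - (4 - 3)**2)) = 512*((I*sqrt(3))*(-3 - 1*1**2)) = 512*((I*sqrt(3))*(-3 - 1*1)) = 512*((I*sqrt(3))*(-3 - 1)) = 512*((I*sqrt(3))*(-4)) = 512*(-4*I*sqrt(3)) = -2048*I*sqrt(3)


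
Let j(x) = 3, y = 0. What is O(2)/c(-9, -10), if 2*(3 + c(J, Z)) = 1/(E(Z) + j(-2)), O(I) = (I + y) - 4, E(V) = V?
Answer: 28/43 ≈ 0.65116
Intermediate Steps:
O(I) = -4 + I (O(I) = (I + 0) - 4 = I - 4 = -4 + I)
c(J, Z) = -3 + 1/(2*(3 + Z)) (c(J, Z) = -3 + 1/(2*(Z + 3)) = -3 + 1/(2*(3 + Z)))
O(2)/c(-9, -10) = (-4 + 2)/(((-17 - 6*(-10))/(2*(3 - 10)))) = -2*(-14/(-17 + 60)) = -2/((1/2)*(-1/7)*43) = -2/(-43/14) = -2*(-14/43) = 28/43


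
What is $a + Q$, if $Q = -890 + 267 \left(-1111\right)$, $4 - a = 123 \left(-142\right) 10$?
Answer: $-122863$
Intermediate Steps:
$a = 174664$ ($a = 4 - 123 \left(-142\right) 10 = 4 - \left(-17466\right) 10 = 4 - -174660 = 4 + 174660 = 174664$)
$Q = -297527$ ($Q = -890 - 296637 = -297527$)
$a + Q = 174664 - 297527 = -122863$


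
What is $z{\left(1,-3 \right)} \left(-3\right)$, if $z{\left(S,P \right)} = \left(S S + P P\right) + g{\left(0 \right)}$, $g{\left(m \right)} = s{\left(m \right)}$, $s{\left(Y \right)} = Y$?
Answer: $-30$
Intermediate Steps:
$g{\left(m \right)} = m$
$z{\left(S,P \right)} = P^{2} + S^{2}$ ($z{\left(S,P \right)} = \left(S S + P P\right) + 0 = \left(S^{2} + P^{2}\right) + 0 = \left(P^{2} + S^{2}\right) + 0 = P^{2} + S^{2}$)
$z{\left(1,-3 \right)} \left(-3\right) = \left(\left(-3\right)^{2} + 1^{2}\right) \left(-3\right) = \left(9 + 1\right) \left(-3\right) = 10 \left(-3\right) = -30$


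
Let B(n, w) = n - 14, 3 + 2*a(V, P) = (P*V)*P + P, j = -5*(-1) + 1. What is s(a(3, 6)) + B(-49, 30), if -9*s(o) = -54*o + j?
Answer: 808/3 ≈ 269.33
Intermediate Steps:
j = 6 (j = 5 + 1 = 6)
a(V, P) = -3/2 + P/2 + V*P²/2 (a(V, P) = -3/2 + ((P*V)*P + P)/2 = -3/2 + (V*P² + P)/2 = -3/2 + (P + V*P²)/2 = -3/2 + (P/2 + V*P²/2) = -3/2 + P/2 + V*P²/2)
B(n, w) = -14 + n
s(o) = -⅔ + 6*o (s(o) = -(-54*o + 6)/9 = -(6 - 54*o)/9 = -⅔ + 6*o)
s(a(3, 6)) + B(-49, 30) = (-⅔ + 6*(-3/2 + (½)*6 + (½)*3*6²)) + (-14 - 49) = (-⅔ + 6*(-3/2 + 3 + (½)*3*36)) - 63 = (-⅔ + 6*(-3/2 + 3 + 54)) - 63 = (-⅔ + 6*(111/2)) - 63 = (-⅔ + 333) - 63 = 997/3 - 63 = 808/3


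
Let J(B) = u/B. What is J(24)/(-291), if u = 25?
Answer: -25/6984 ≈ -0.0035796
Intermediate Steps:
J(B) = 25/B
J(24)/(-291) = (25/24)/(-291) = (25*(1/24))*(-1/291) = (25/24)*(-1/291) = -25/6984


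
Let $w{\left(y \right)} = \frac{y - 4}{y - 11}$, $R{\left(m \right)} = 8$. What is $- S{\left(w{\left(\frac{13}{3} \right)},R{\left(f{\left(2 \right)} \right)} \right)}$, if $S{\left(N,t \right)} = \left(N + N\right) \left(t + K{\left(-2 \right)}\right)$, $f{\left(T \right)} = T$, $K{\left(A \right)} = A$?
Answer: $\frac{3}{5} \approx 0.6$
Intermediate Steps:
$w{\left(y \right)} = \frac{-4 + y}{-11 + y}$
$S{\left(N,t \right)} = 2 N \left(-2 + t\right)$ ($S{\left(N,t \right)} = \left(N + N\right) \left(t - 2\right) = 2 N \left(-2 + t\right)$)
$- S{\left(w{\left(\frac{13}{3} \right)},R{\left(f{\left(2 \right)} \right)} \right)} = - 2 \frac{-4 + \frac{13}{3}}{-11 + \frac{13}{3}} \left(-2 + 8\right) = - 2 \frac{-4 + 13 \cdot \frac{1}{3}}{-11 + 13 \cdot \frac{1}{3}} \cdot 6 = - 2 \frac{-4 + \frac{13}{3}}{-11 + \frac{13}{3}} \cdot 6 = - 2 \frac{1}{- \frac{20}{3}} \cdot \frac{1}{3} \cdot 6 = - 2 \left(\left(- \frac{3}{20}\right) \frac{1}{3}\right) 6 = - \frac{2 \left(-1\right) 6}{20} = \left(-1\right) \left(- \frac{3}{5}\right) = \frac{3}{5}$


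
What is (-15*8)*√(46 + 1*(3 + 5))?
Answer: -360*√6 ≈ -881.82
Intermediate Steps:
(-15*8)*√(46 + 1*(3 + 5)) = -120*√(46 + 1*8) = -120*√(46 + 8) = -360*√6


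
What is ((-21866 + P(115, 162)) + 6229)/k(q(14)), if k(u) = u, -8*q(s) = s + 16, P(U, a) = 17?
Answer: 12496/3 ≈ 4165.3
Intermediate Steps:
q(s) = -2 - s/8 (q(s) = -(s + 16)/8 = -(16 + s)/8 = -2 - s/8)
((-21866 + P(115, 162)) + 6229)/k(q(14)) = ((-21866 + 17) + 6229)/(-2 - ⅛*14) = (-21849 + 6229)/(-2 - 7/4) = -15620/(-15/4) = -15620*(-4/15) = 12496/3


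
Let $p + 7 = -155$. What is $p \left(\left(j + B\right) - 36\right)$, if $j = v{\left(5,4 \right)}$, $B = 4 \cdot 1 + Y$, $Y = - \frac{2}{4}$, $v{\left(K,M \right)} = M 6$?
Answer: $1377$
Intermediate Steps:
$p = -162$ ($p = -7 - 155 = -162$)
$v{\left(K,M \right)} = 6 M$
$Y = - \frac{1}{2}$ ($Y = \left(-2\right) \frac{1}{4} = - \frac{1}{2} \approx -0.5$)
$B = \frac{7}{2}$ ($B = 4 \cdot 1 - \frac{1}{2} = 4 - \frac{1}{2} = \frac{7}{2} \approx 3.5$)
$j = 24$ ($j = 6 \cdot 4 = 24$)
$p \left(\left(j + B\right) - 36\right) = - 162 \left(\left(24 + \frac{7}{2}\right) - 36\right) = - 162 \left(\frac{55}{2} - 36\right) = \left(-162\right) \left(- \frac{17}{2}\right) = 1377$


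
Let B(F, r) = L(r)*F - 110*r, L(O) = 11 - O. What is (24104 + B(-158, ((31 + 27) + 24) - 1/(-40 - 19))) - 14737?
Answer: 682383/59 ≈ 11566.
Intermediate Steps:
B(F, r) = -110*r + F*(11 - r) (B(F, r) = (11 - r)*F - 110*r = F*(11 - r) - 110*r = -110*r + F*(11 - r))
(24104 + B(-158, ((31 + 27) + 24) - 1/(-40 - 19))) - 14737 = (24104 + (-110*(((31 + 27) + 24) - 1/(-40 - 19)) - 1*(-158)*(-11 + (((31 + 27) + 24) - 1/(-40 - 19))))) - 14737 = (24104 + (-110*((58 + 24) - 1/(-59)) - 1*(-158)*(-11 + ((58 + 24) - 1/(-59))))) - 14737 = (24104 + (-110*(82 - 1*(-1/59)) - 1*(-158)*(-11 + (82 - 1*(-1/59))))) - 14737 = (24104 + (-110*(82 + 1/59) - 1*(-158)*(-11 + (82 + 1/59)))) - 14737 = (24104 + (-110*4839/59 - 1*(-158)*(-11 + 4839/59))) - 14737 = (24104 + (-532290/59 - 1*(-158)*4190/59)) - 14737 = (24104 + (-532290/59 + 662020/59)) - 14737 = (24104 + 129730/59) - 14737 = 1551866/59 - 14737 = 682383/59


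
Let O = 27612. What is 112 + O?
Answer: 27724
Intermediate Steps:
112 + O = 112 + 27612 = 27724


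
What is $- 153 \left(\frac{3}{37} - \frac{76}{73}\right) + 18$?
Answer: $\frac{445347}{2701} \approx 164.88$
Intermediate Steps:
$- 153 \left(\frac{3}{37} - \frac{76}{73}\right) + 18 = \left(-153\right) \left(- \frac{2593}{2701}\right) + 18 = \frac{396729}{2701} + 18 = \frac{445347}{2701}$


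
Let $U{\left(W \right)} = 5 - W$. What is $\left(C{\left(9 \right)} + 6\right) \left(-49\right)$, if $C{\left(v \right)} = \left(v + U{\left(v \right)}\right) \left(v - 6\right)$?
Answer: $-1029$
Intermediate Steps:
$C{\left(v \right)} = -30 + 5 v$ ($C{\left(v \right)} = \left(v - \left(-5 + v\right)\right) \left(v - 6\right) = 5 \left(-6 + v\right) = -30 + 5 v$)
$\left(C{\left(9 \right)} + 6\right) \left(-49\right) = \left(\left(-30 + 5 \cdot 9\right) + 6\right) \left(-49\right) = \left(\left(-30 + 45\right) + 6\right) \left(-49\right) = \left(15 + 6\right) \left(-49\right) = 21 \left(-49\right) = -1029$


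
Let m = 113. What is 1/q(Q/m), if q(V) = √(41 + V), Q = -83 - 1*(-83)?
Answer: √41/41 ≈ 0.15617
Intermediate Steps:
Q = 0 (Q = -83 + 83 = 0)
1/q(Q/m) = 1/(√(41 + 0/113)) = 1/(√(41 + 0*(1/113))) = 1/(√(41 + 0)) = 1/(√41) = √41/41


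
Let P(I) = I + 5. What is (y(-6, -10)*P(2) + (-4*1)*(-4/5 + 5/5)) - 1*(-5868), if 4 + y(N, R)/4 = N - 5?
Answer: 27236/5 ≈ 5447.2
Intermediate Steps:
P(I) = 5 + I
y(N, R) = -36 + 4*N (y(N, R) = -16 + 4*(N - 5) = -16 + 4*(-5 + N) = -16 + (-20 + 4*N) = -36 + 4*N)
(y(-6, -10)*P(2) + (-4*1)*(-4/5 + 5/5)) - 1*(-5868) = ((-36 + 4*(-6))*(5 + 2) + (-4*1)*(-4/5 + 5/5)) - 1*(-5868) = ((-36 - 24)*7 - 4*(-4*1/5 + 5*(1/5))) + 5868 = (-60*7 - 4*(-4/5 + 1)) + 5868 = (-420 - 4*1/5) + 5868 = (-420 - 4/5) + 5868 = -2104/5 + 5868 = 27236/5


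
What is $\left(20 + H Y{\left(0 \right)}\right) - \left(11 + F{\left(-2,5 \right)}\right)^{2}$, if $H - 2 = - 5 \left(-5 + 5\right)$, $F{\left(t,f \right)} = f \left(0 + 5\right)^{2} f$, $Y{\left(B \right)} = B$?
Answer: $-404476$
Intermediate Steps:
$F{\left(t,f \right)} = 25 f^{2}$ ($F{\left(t,f \right)} = f 5^{2} f = f 25 f = 25 f f = 25 f^{2}$)
$H = 2$ ($H = 2 - 5 \left(-5 + 5\right) = 2 - 0 = 2 + 0 = 2$)
$\left(20 + H Y{\left(0 \right)}\right) - \left(11 + F{\left(-2,5 \right)}\right)^{2} = \left(20 + 2 \cdot 0\right) - \left(11 + 25 \cdot 5^{2}\right)^{2} = \left(20 + 0\right) - \left(11 + 25 \cdot 25\right)^{2} = 20 - \left(11 + 625\right)^{2} = 20 - 636^{2} = 20 - 404496 = -404476$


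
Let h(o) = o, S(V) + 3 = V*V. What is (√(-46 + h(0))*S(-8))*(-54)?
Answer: -3294*I*√46 ≈ -22341.0*I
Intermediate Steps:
S(V) = -3 + V² (S(V) = -3 + V*V = -3 + V²)
(√(-46 + h(0))*S(-8))*(-54) = (√(-46 + 0)*(-3 + (-8)²))*(-54) = (√(-46)*(-3 + 64))*(-54) = ((I*√46)*61)*(-54) = (61*I*√46)*(-54) = -3294*I*√46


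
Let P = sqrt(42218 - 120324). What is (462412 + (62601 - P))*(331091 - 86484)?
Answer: 128421854891 - 1712249*I*sqrt(1594) ≈ 1.2842e+11 - 6.8361e+7*I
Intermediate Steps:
P = 7*I*sqrt(1594) (P = sqrt(-78106) = 7*I*sqrt(1594) ≈ 279.47*I)
(462412 + (62601 - P))*(331091 - 86484) = (462412 + (62601 - 7*I*sqrt(1594)))*(331091 - 86484) = (462412 + (62601 - 7*I*sqrt(1594)))*244607 = (525013 - 7*I*sqrt(1594))*244607 = 128421854891 - 1712249*I*sqrt(1594)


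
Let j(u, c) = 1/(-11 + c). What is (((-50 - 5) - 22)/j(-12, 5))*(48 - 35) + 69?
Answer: 6075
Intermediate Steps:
(((-50 - 5) - 22)/j(-12, 5))*(48 - 35) + 69 = (((-50 - 5) - 22)/(1/(-11 + 5)))*(48 - 35) + 69 = ((-55 - 22)/(1/(-6)))*13 + 69 = -77/(-⅙)*13 + 69 = -77*(-6)*13 + 69 = 462*13 + 69 = 6006 + 69 = 6075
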